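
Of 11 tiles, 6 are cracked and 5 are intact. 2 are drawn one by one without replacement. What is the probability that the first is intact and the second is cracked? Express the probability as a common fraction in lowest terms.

3/11

Multiply the conditional probabilities at each draw: 5/11 · 6/10 = 30/110 = 3/11.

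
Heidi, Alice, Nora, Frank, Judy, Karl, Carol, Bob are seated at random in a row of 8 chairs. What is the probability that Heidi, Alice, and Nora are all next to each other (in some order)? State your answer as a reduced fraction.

3/28

There are 8! = 40320 arrangements.
Treat the three as one block: 6! placements × 3! orders within the block = 720·6 = 4320.
Probability = 4320/40320 = 3/28.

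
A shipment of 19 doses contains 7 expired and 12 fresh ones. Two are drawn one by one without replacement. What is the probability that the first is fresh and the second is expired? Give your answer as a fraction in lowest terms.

14/57

Multiply the conditional probabilities at each draw: 12/19 · 7/18 = 84/342 = 14/57.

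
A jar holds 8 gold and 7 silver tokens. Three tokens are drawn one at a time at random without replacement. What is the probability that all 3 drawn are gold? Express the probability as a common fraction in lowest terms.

Multiply the conditional probabilities at each draw: 8/15 · 7/14 · 6/13 = 336/2730 = 8/65.

8/65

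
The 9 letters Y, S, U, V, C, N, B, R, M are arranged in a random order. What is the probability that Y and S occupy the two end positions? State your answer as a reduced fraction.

There are 9! = 362880 arrangements.
Place Y and S at the ends in 2 ways, arrange the remaining 7 in 7! = 5040 ways: 2·5040 = 10080.
Probability = 10080/362880 = 1/36.

1/36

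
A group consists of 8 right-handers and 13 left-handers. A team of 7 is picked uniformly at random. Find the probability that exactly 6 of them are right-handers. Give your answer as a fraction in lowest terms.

91/29070

Total number of selections: C(21,7) = 116280.
Selections with exactly 6 right-handers: choose 6 of the 8 right-handers and 1 of the 13 left-handers, C(8,6)·C(13,1) = 28·13 = 364.
Probability = 364/116280 = 91/29070.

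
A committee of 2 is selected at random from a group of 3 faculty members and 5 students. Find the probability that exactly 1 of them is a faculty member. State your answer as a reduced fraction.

15/28

The sample space is all 2-subsets of the 8: C(8,2) = 28.
Selections with exactly 1 faculty member: choose 1 of the 3 faculty members and 1 of the 5 students, C(3,1)·C(5,1) = 3·5 = 15.
Probability = 15/28.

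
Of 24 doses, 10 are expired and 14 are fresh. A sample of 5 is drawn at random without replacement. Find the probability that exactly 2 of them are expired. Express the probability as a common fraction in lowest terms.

There are C(24,5) = 42504 ways to choose 5 from 24.
Selections with exactly 2 expired: choose 2 of the 10 expired and 3 of the 14 fresh, C(10,2)·C(14,3) = 45·364 = 16380.
Probability = 16380/42504 = 195/506.

195/506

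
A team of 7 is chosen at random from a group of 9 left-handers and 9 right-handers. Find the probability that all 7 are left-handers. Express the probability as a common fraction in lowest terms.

1/884

There are C(18,7) = 31824 possible selections.
Selections with all left-handers: C(9,7) = 36.
Probability = 36/31824 = 1/884.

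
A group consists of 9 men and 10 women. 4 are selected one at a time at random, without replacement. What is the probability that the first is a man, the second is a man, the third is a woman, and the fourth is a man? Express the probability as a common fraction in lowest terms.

Multiply the conditional probabilities at each draw: 9/19 · 8/18 · 10/17 · 7/16 = 5040/93024 = 35/646.

35/646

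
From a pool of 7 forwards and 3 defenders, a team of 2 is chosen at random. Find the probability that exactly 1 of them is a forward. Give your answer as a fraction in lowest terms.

The sample space is all 2-subsets of the 10: C(10,2) = 45.
Selections with exactly 1 forward: choose 1 of the 7 forwards and 1 of the 3 defenders, C(7,1)·C(3,1) = 7·3 = 21.
Probability = 21/45 = 7/15.

7/15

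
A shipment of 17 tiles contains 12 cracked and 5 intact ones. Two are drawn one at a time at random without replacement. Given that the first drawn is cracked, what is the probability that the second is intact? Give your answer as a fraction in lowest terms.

After removing one cracked, 16 remain: 11 cracked and 5 intact.
So the probability the next is intact is 5/16.

5/16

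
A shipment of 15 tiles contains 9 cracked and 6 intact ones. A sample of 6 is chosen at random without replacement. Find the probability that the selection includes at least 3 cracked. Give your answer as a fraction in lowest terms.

126/143

There are C(15,6) = 5005 ways to choose the 6.
Count the complement (fewer than 3 cracked): C(9,0)·C(6,6) + C(9,1)·C(6,5) + C(9,2)·C(6,4) = 1 + 54 + 540 = 595.
Probability = 1 − 595/5005 = 4410/5005 = 126/143.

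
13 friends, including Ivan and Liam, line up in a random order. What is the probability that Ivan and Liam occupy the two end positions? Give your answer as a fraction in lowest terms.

There are 13! = 6227020800 arrangements.
Place Ivan and Liam at the ends in 2 ways, arrange the remaining 11 in 11! = 39916800 ways: 2·39916800 = 79833600.
Probability = 79833600/6227020800 = 1/78.

1/78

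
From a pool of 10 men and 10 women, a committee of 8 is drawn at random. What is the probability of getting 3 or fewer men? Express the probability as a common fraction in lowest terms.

There are C(20,8) = 125970 ways to choose the 8.
Favorable selections (3 or fewer men): C(10,0)·C(10,8) + C(10,1)·C(10,7) + C(10,2)·C(10,6) + C(10,3)·C(10,5) = 45 + 1200 + 9450 + 30240 = 40935.
Probability = 40935/125970 = 2729/8398.

2729/8398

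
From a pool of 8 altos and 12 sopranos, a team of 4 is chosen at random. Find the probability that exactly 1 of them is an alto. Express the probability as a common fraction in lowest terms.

Total number of selections: C(20,4) = 4845.
Selections with exactly 1 alto: choose 1 of the 8 altos and 3 of the 12 sopranos, C(8,1)·C(12,3) = 8·220 = 1760.
Probability = 1760/4845 = 352/969.

352/969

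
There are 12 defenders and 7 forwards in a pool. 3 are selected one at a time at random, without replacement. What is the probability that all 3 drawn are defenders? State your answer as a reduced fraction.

220/969

Multiply the conditional probabilities at each draw: 12/19 · 11/18 · 10/17 = 1320/5814 = 220/969.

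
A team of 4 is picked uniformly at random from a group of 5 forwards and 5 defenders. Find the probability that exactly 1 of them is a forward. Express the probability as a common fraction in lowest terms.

5/21

There are C(10,4) = 210 ways to choose 4 from 10.
Selections with exactly 1 forward: choose 1 of the 5 forwards and 3 of the 5 defenders, C(5,1)·C(5,3) = 5·10 = 50.
Probability = 50/210 = 5/21.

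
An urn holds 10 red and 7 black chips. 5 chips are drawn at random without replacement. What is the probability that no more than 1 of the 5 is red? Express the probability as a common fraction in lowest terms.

53/884

There are C(17,5) = 6188 ways to choose the 5.
Favorable selections (no more than 1 red): C(10,0)·C(7,5) + C(10,1)·C(7,4) = 21 + 350 = 371.
Probability = 371/6188 = 53/884.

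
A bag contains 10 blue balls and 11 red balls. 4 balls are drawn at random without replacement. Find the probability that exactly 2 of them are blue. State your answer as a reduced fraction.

There are C(21,4) = 5985 ways to choose 4 from 21.
Selections with exactly 2 blue: choose 2 of the 10 blue and 2 of the 11 red, C(10,2)·C(11,2) = 45·55 = 2475.
Probability = 2475/5985 = 55/133.

55/133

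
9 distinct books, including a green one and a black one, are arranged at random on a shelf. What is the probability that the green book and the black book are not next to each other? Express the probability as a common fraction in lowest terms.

There are 9! = 362880 arrangements.
Arrangements with the green book and the black book adjacent: 2·8! = 80640.
So not adjacent: 362880 − 80640 = 282240, probability 282240/362880 = 7/9.

7/9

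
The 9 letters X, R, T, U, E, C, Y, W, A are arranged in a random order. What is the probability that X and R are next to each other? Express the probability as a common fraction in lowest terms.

There are 9! = 362880 arrangements.
Treat X and R as a block: 8! arrangements of the blocks × 2 orders within the block = 2·40320 = 80640.
Probability = 80640/362880 = 2/9.

2/9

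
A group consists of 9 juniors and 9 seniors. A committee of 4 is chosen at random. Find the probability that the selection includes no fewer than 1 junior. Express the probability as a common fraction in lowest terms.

Total selections: C(18,4) = 3060.
The complement is all 4 are seniors: C(9,4) = 126.
Probability = 1 − 126/3060 = 2934/3060 = 163/170.

163/170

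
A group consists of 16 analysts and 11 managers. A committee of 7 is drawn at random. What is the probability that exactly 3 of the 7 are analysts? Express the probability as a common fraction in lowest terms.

The sample space is all 7-subsets of the 27: C(27,7) = 888030.
Selections with exactly 3 analysts: choose 3 of the 16 analysts and 4 of the 11 managers, C(16,3)·C(11,4) = 560·330 = 184800.
Probability = 184800/888030 = 560/2691.

560/2691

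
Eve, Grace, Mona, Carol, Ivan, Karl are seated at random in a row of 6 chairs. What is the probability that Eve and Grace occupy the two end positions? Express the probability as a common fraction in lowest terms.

There are 6! = 720 arrangements.
Place Eve and Grace at the ends in 2 ways, arrange the remaining 4 in 4! = 24 ways: 2·24 = 48.
Probability = 48/720 = 1/15.

1/15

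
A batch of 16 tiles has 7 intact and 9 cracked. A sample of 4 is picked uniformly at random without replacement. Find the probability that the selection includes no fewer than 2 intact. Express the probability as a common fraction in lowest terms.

Total selections: C(16,4) = 1820.
Count the complement (fewer than 2 intact): C(7,0)·C(9,4) + C(7,1)·C(9,3) = 126 + 588 = 714.
Probability = 1 − 714/1820 = 1106/1820 = 79/130.

79/130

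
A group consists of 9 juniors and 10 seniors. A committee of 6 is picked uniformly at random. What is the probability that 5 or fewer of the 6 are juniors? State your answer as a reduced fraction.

322/323

Total selections: C(19,6) = 27132.
The complement is exactly 6 juniors: C(9,6)·C(10,0) = 84.
Probability = 1 − 84/27132 = 27048/27132 = 322/323.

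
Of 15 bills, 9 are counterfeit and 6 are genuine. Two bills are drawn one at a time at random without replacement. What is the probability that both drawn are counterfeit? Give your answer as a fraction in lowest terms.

12/35

Multiply the conditional probabilities at each draw: 9/15 · 8/14 = 72/210 = 12/35.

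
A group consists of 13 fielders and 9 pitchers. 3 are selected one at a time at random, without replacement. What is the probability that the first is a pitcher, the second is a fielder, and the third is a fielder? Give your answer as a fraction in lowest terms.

Multiply the conditional probabilities at each draw: 9/22 · 13/21 · 12/20 = 1404/9240 = 117/770.

117/770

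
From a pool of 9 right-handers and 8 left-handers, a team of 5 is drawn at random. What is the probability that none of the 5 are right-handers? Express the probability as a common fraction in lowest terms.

There are C(17,5) = 6188 possible selections.
Selections with no right-handers (all left-handers): C(8,5) = 56.
Probability = 56/6188 = 2/221.

2/221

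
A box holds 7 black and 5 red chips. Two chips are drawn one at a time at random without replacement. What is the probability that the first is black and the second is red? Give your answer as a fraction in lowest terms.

Multiply the conditional probabilities at each draw: 7/12 · 5/11 = 35/132.

35/132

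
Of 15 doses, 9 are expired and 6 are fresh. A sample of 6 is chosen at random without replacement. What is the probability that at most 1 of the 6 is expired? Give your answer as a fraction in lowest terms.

Total selections: C(15,6) = 5005.
Favorable selections (at most 1 expired): C(9,0)·C(6,6) + C(9,1)·C(6,5) = 1 + 54 = 55.
Probability = 55/5005 = 1/91.

1/91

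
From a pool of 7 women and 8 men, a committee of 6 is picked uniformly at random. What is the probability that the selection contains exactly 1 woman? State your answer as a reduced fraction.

56/715

The sample space is all 6-subsets of the 15: C(15,6) = 5005.
Selections with exactly 1 woman: choose 1 of the 7 women and 5 of the 8 men, C(7,1)·C(8,5) = 7·56 = 392.
Probability = 392/5005 = 56/715.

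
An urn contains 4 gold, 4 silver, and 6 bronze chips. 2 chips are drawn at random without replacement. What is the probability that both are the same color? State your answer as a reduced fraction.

27/91

There are C(14,2) = 91 ways to draw 2 chips.
All same color: C(4,2) + C(4,2) + C(6,2) = 6 + 6 + 15 = 27.
Probability = 27/91.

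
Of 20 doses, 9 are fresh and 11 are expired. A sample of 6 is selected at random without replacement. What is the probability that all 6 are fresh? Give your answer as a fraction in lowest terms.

7/3230

There are C(20,6) = 38760 possible selections.
Selections with all fresh: C(9,6) = 84.
Probability = 84/38760 = 7/3230.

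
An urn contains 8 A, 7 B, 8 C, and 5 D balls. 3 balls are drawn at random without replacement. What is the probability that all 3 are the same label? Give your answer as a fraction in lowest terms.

157/3276

There are C(28,3) = 3276 ways to draw 3 balls.
All same label: C(8,3) + C(7,3) + C(8,3) + C(5,3) = 56 + 35 + 56 + 10 = 157.
Probability = 157/3276.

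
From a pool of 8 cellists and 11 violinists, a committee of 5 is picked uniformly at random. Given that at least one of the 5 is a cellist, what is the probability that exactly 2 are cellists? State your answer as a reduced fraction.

770/1861

Work in counts. Selections with at least one cellist: C(19,5) − C(11,5) = 11628 − 462 = 11166.
Of those, selections where exactly 2 are cellists: C(8,2)·C(11,3) = 28·165 = 4620.
Conditional probability = 4620/11166 = 770/1861.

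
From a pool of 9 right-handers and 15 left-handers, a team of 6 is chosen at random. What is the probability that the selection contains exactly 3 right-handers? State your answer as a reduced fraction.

There are C(24,6) = 134596 ways to choose 6 from 24.
Selections with exactly 3 right-handers: choose 3 of the 9 right-handers and 3 of the 15 left-handers, C(9,3)·C(15,3) = 84·455 = 38220.
Probability = 38220/134596 = 1365/4807.

1365/4807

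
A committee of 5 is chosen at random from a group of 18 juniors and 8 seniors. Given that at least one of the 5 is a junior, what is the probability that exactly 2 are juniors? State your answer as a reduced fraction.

714/5477

Work in counts. Selections with at least one junior: C(26,5) − C(8,5) = 65780 − 56 = 65724.
Of those, selections where exactly 2 are juniors: C(18,2)·C(8,3) = 153·56 = 8568.
Conditional probability = 8568/65724 = 714/5477.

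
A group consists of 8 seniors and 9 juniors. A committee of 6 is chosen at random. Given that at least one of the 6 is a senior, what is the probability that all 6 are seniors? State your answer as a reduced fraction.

Work in counts. Selections with at least one senior: C(17,6) − C(9,6) = 12376 − 84 = 12292.
Of those, selections where all 6 are seniors: C(8,6) = 28.
Conditional probability = 28/12292 = 1/439.

1/439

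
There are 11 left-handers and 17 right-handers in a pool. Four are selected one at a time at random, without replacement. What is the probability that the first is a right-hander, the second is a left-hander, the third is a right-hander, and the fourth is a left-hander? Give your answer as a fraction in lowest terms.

Multiply the conditional probabilities at each draw: 17/28 · 11/27 · 16/26 · 10/25 = 29920/491400 = 748/12285.

748/12285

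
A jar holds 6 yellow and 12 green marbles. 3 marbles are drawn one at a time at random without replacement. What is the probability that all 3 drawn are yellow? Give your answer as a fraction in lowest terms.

Multiply the conditional probabilities at each draw: 6/18 · 5/17 · 4/16 = 120/4896 = 5/204.

5/204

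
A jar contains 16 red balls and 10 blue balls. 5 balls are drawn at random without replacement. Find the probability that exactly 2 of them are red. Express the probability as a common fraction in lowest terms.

Total number of selections: C(26,5) = 65780.
Selections with exactly 2 red: choose 2 of the 16 red and 3 of the 10 blue, C(16,2)·C(10,3) = 120·120 = 14400.
Probability = 14400/65780 = 720/3289.

720/3289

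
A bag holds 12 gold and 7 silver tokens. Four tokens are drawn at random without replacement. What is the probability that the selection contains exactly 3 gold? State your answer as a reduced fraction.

385/969

The sample space is all 4-subsets of the 19: C(19,4) = 3876.
Selections with exactly 3 gold: choose 3 of the 12 gold and 1 of the 7 silver, C(12,3)·C(7,1) = 220·7 = 1540.
Probability = 1540/3876 = 385/969.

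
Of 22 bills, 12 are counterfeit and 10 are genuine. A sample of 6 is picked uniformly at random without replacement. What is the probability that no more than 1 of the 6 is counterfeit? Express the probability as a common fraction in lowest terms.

14/323

There are C(22,6) = 74613 ways to choose the 6.
Favorable selections (no more than 1 counterfeit): C(12,0)·C(10,6) + C(12,1)·C(10,5) = 210 + 3024 = 3234.
Probability = 3234/74613 = 14/323.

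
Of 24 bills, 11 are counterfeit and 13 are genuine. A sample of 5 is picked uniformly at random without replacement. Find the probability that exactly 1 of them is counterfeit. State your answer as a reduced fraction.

715/3864

The sample space is all 5-subsets of the 24: C(24,5) = 42504.
Selections with exactly 1 counterfeit: choose 1 of the 11 counterfeit and 4 of the 13 genuine, C(11,1)·C(13,4) = 11·715 = 7865.
Probability = 7865/42504 = 715/3864.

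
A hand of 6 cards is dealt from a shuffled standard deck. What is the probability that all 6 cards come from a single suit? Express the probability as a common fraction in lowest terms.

There are C(52,6) = 20358520 possible 6-card hands.
Hands of one suit: 4 suits × C(13,6) = 4·1716 = 6864.
Probability = 6864/20358520 = 66/195755.

66/195755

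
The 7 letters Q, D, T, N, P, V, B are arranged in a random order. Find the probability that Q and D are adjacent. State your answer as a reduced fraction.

There are 7! = 5040 arrangements.
Treat Q and D as a block: 6! arrangements of the blocks × 2 orders within the block = 2·720 = 1440.
Probability = 1440/5040 = 2/7.

2/7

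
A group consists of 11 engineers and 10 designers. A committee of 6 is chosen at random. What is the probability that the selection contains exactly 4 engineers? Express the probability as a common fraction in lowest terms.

2475/9044

Total number of selections: C(21,6) = 54264.
Selections with exactly 4 engineers: choose 4 of the 11 engineers and 2 of the 10 designers, C(11,4)·C(10,2) = 330·45 = 14850.
Probability = 14850/54264 = 2475/9044.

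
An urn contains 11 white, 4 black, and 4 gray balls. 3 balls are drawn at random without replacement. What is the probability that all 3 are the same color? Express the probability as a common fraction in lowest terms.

There are C(19,3) = 969 ways to draw 3 balls.
All same color: C(11,3) + C(4,3) + C(4,3) = 165 + 4 + 4 = 173.
Probability = 173/969.

173/969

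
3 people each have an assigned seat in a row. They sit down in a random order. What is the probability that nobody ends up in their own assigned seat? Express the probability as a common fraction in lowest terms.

There are 3! = 6 seatings.
By inclusion-exclusion, seatings with no fixed points: C(3,0)·3! − C(3,1)·2! + C(3,2)·1! − C(3,3)·0! = 2.
Probability = 2/6 = 1/3.

1/3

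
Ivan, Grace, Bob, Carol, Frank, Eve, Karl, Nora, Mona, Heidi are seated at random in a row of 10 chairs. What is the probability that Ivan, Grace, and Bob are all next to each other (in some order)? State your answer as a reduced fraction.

1/15

There are 10! = 3628800 arrangements.
Treat the three as one block: 8! placements × 3! orders within the block = 40320·6 = 241920.
Probability = 241920/3628800 = 1/15.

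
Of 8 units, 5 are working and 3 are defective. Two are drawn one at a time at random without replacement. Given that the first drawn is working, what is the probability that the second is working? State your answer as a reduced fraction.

4/7

After removing one working, 7 remain: 4 working and 3 defective.
So the probability the next is working is 4/7.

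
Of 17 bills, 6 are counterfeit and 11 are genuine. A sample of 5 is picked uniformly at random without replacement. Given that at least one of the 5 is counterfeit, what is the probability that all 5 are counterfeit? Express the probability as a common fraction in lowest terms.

Work in counts. Selections with at least one counterfeit: C(17,5) − C(11,5) = 6188 − 462 = 5726.
Of those, selections where all 5 are counterfeit: C(6,5) = 6.
Conditional probability = 6/5726 = 3/2863.

3/2863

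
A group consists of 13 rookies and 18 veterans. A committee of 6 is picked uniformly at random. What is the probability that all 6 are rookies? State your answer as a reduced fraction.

44/18879

There are C(31,6) = 736281 possible selections.
Selections with all rookies: C(13,6) = 1716.
Probability = 1716/736281 = 44/18879.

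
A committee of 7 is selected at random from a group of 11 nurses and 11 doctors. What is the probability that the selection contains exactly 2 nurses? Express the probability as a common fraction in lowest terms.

385/2584

The sample space is all 7-subsets of the 22: C(22,7) = 170544.
Selections with exactly 2 nurses: choose 2 of the 11 nurses and 5 of the 11 doctors, C(11,2)·C(11,5) = 55·462 = 25410.
Probability = 25410/170544 = 385/2584.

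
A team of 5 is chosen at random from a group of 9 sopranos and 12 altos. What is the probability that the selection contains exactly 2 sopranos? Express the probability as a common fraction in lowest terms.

880/2261

There are C(21,5) = 20349 ways to choose 5 from 21.
Selections with exactly 2 sopranos: choose 2 of the 9 sopranos and 3 of the 12 altos, C(9,2)·C(12,3) = 36·220 = 7920.
Probability = 7920/20349 = 880/2261.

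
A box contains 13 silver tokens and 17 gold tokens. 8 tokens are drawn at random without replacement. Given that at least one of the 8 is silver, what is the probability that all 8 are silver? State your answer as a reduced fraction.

99/448355

Work in counts. Selections with at least one silver: C(30,8) − C(17,8) = 5852925 − 24310 = 5828615.
Of those, selections where all 8 are silver: C(13,8) = 1287.
Conditional probability = 1287/5828615 = 99/448355.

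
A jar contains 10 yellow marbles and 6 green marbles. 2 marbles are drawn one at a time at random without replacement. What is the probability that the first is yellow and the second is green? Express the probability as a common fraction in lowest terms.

1/4

Multiply the conditional probabilities at each draw: 10/16 · 6/15 = 60/240 = 1/4.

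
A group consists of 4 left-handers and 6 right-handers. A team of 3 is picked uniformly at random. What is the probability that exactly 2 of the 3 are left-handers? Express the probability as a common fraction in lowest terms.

The sample space is all 3-subsets of the 10: C(10,3) = 120.
Selections with exactly 2 left-handers: choose 2 of the 4 left-handers and 1 of the 6 right-handers, C(4,2)·C(6,1) = 6·6 = 36.
Probability = 36/120 = 3/10.

3/10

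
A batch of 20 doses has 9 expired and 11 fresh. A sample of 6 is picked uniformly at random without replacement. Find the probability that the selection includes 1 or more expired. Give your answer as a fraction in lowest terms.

There are C(20,6) = 38760 ways to choose the 6.
The complement is all 6 are fresh: C(11,6) = 462.
Probability = 1 − 462/38760 = 38298/38760 = 6383/6460.

6383/6460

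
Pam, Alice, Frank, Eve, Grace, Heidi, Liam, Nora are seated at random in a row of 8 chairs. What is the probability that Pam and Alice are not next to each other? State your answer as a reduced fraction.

There are 8! = 40320 arrangements.
Arrangements with Pam and Alice adjacent: 2·7! = 10080.
So not adjacent: 40320 − 10080 = 30240, probability 30240/40320 = 3/4.

3/4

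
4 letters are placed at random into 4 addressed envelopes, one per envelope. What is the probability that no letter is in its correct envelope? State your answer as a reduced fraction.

3/8

There are 4! = 24 assignments.
By inclusion-exclusion, assignments with no fixed points: C(4,0)·4! − C(4,1)·3! + C(4,2)·2! − C(4,3)·1! + C(4,4)·0! = 9.
Probability = 9/24 = 3/8.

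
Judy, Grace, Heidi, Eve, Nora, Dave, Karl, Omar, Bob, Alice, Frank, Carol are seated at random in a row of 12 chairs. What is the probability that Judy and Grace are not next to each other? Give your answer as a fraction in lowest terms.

There are 12! = 479001600 arrangements.
Arrangements with Judy and Grace adjacent: 2·11! = 79833600.
So not adjacent: 479001600 − 79833600 = 399168000, probability 399168000/479001600 = 5/6.

5/6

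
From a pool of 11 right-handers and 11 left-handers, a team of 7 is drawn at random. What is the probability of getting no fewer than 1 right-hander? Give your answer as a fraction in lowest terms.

Total selections: C(22,7) = 170544.
Favorable selections (no fewer than 1 right-hander): C(11,1)·C(11,6) + C(11,2)·C(11,5) + C(11,3)·C(11,4) + C(11,4)·C(11,3) + C(11,5)·C(11,2) + C(11,6)·C(11,1) + C(11,7)·C(11,0) = 5082 + 25410 + 54450 + 54450 + 25410 + 5082 + 330 = 170214.
Probability = 170214/170544 = 2579/2584.

2579/2584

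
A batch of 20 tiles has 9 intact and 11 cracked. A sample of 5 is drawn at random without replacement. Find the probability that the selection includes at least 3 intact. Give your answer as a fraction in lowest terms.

Total selections: C(20,5) = 15504.
Favorable selections (at least 3 intact): C(9,3)·C(11,2) + C(9,4)·C(11,1) + C(9,5)·C(11,0) = 4620 + 1386 + 126 = 6132.
Probability = 6132/15504 = 511/1292.

511/1292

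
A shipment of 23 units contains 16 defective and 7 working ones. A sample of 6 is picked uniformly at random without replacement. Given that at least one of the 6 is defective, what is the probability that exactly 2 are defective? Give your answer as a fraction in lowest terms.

30/721

Work in counts. Selections with at least one defective: C(23,6) − C(7,6) = 100947 − 7 = 100940.
Of those, selections where exactly 2 are defective: C(16,2)·C(7,4) = 120·35 = 4200.
Conditional probability = 4200/100940 = 30/721.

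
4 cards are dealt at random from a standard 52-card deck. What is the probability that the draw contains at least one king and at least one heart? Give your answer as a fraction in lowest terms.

There are C(52,4) = 270725 possible draws.
By inclusion-exclusion on the complements, draws missing all kings or all hearts: C(48,4) + C(39,4) − C(36,4) = 194580 + 82251 − 58905 = 217926.
So draws with at least one of each: 270725 − 217926 = 52799, probability 52799/270725.

52799/270725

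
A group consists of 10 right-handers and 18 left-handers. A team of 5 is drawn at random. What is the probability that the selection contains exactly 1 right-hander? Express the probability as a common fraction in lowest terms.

85/273

Total number of selections: C(28,5) = 98280.
Selections with exactly 1 right-hander: choose 1 of the 10 right-handers and 4 of the 18 left-handers, C(10,1)·C(18,4) = 10·3060 = 30600.
Probability = 30600/98280 = 85/273.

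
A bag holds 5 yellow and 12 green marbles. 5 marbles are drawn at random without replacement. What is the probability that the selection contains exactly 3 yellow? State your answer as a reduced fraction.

165/1547

The sample space is all 5-subsets of the 17: C(17,5) = 6188.
Selections with exactly 3 yellow: choose 3 of the 5 yellow and 2 of the 12 green, C(5,3)·C(12,2) = 10·66 = 660.
Probability = 660/6188 = 165/1547.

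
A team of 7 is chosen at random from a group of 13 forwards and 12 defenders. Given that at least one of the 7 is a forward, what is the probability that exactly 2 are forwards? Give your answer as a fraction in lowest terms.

Work in counts. Selections with at least one forward: C(25,7) − C(12,7) = 480700 − 792 = 479908.
Of those, selections where exactly 2 are forwards: C(13,2)·C(12,5) = 78·792 = 61776.
Conditional probability = 61776/479908 = 108/839.

108/839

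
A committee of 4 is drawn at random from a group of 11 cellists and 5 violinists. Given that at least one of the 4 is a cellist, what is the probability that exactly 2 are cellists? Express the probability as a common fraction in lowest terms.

10/33

Work in counts. Selections with at least one cellist: C(16,4) − C(5,4) = 1820 − 5 = 1815.
Of those, selections where exactly 2 are cellists: C(11,2)·C(5,2) = 55·10 = 550.
Conditional probability = 550/1815 = 10/33.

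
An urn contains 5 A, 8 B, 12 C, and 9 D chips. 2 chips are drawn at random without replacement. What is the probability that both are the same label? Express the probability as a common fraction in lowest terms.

There are C(34,2) = 561 ways to draw 2 chips.
All same label: C(5,2) + C(8,2) + C(12,2) + C(9,2) = 10 + 28 + 66 + 36 = 140.
Probability = 140/561.

140/561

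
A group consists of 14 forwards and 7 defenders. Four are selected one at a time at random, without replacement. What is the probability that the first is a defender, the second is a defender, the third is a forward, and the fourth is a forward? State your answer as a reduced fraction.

Multiply the conditional probabilities at each draw: 7/21 · 6/20 · 14/19 · 13/18 = 7644/143640 = 91/1710.

91/1710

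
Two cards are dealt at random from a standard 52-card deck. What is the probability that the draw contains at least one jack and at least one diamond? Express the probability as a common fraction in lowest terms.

There are C(52,2) = 1326 possible draws.
By inclusion-exclusion on the complements, draws missing all jacks or all diamonds: C(48,2) + C(39,2) − C(36,2) = 1128 + 741 − 630 = 1239.
So draws with at least one of each: 1326 − 1239 = 87, probability 87/1326 = 29/442.

29/442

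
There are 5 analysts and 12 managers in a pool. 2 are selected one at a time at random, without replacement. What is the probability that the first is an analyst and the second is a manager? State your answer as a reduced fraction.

15/68

Multiply the conditional probabilities at each draw: 5/17 · 12/16 = 60/272 = 15/68.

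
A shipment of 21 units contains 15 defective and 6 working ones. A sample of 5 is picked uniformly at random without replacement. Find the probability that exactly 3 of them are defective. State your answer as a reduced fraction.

Total number of selections: C(21,5) = 20349.
Selections with exactly 3 defective: choose 3 of the 15 defective and 2 of the 6 working, C(15,3)·C(6,2) = 455·15 = 6825.
Probability = 6825/20349 = 325/969.

325/969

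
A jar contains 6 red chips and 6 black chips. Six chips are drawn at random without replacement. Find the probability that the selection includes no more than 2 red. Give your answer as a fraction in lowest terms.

131/462

There are C(12,6) = 924 ways to choose the 6.
Favorable selections (no more than 2 red): C(6,0)·C(6,6) + C(6,1)·C(6,5) + C(6,2)·C(6,4) = 1 + 36 + 225 = 262.
Probability = 262/924 = 131/462.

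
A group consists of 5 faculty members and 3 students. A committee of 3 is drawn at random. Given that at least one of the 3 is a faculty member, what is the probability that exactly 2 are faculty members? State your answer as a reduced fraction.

Work in counts. Selections with at least one faculty member: C(8,3) − C(3,3) = 56 − 1 = 55.
Of those, selections where exactly 2 are faculty members: C(5,2)·C(3,1) = 10·3 = 30.
Conditional probability = 30/55 = 6/11.

6/11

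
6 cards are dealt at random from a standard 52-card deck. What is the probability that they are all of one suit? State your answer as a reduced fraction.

66/195755

There are C(52,6) = 20358520 possible 6-card hands.
Hands of one suit: 4 suits × C(13,6) = 4·1716 = 6864.
Probability = 6864/20358520 = 66/195755.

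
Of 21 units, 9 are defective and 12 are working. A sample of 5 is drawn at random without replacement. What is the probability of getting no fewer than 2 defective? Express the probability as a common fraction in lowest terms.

Total selections: C(21,5) = 20349.
Count the complement (fewer than 2 defective): C(9,0)·C(12,5) + C(9,1)·C(12,4) = 792 + 4455 = 5247.
Probability = 1 − 5247/20349 = 15102/20349 = 1678/2261.

1678/2261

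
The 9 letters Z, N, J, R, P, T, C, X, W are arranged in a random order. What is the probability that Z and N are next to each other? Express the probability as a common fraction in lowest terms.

There are 9! = 362880 arrangements.
Treat Z and N as a block: 8! arrangements of the blocks × 2 orders within the block = 2·40320 = 80640.
Probability = 80640/362880 = 2/9.

2/9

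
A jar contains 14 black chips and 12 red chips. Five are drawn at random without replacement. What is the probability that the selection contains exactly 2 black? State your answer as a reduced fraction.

Total number of selections: C(26,5) = 65780.
Selections with exactly 2 black: choose 2 of the 14 black and 3 of the 12 red, C(14,2)·C(12,3) = 91·220 = 20020.
Probability = 20020/65780 = 7/23.

7/23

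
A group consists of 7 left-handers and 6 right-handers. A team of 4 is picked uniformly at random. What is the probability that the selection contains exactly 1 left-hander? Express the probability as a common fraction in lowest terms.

Total number of selections: C(13,4) = 715.
Selections with exactly 1 left-hander: choose 1 of the 7 left-handers and 3 of the 6 right-handers, C(7,1)·C(6,3) = 7·20 = 140.
Probability = 140/715 = 28/143.

28/143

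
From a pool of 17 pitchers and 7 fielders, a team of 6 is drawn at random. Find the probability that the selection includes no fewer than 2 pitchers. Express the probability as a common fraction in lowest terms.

Total selections: C(24,6) = 134596.
Count the complement (fewer than 2 pitchers): C(17,0)·C(7,6) + C(17,1)·C(7,5) = 7 + 357 = 364.
Probability = 1 − 364/134596 = 134232/134596 = 4794/4807.

4794/4807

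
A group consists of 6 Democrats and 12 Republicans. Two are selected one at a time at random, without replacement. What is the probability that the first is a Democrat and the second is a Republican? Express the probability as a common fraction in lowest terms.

Multiply the conditional probabilities at each draw: 6/18 · 12/17 = 72/306 = 4/17.

4/17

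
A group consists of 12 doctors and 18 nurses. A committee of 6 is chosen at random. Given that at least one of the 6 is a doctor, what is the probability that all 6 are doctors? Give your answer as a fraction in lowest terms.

44/27391

Work in counts. Selections with at least one doctor: C(30,6) − C(18,6) = 593775 − 18564 = 575211.
Of those, selections where all 6 are doctors: C(12,6) = 924.
Conditional probability = 924/575211 = 44/27391.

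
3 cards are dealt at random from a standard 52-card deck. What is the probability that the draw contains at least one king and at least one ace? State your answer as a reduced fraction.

188/5525

There are C(52,3) = 22100 possible draws.
By inclusion-exclusion on the complements, draws missing all kings or all aces: C(48,3) + C(48,3) − C(44,3) = 17296 + 17296 − 13244 = 21348.
So draws with at least one of each: 22100 − 21348 = 752, probability 752/22100 = 188/5525.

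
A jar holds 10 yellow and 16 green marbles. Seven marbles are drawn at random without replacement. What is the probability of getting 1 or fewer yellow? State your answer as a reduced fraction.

16/115

Total selections: C(26,7) = 657800.
Favorable selections (1 or fewer yellow): C(10,0)·C(16,7) + C(10,1)·C(16,6) = 11440 + 80080 = 91520.
Probability = 91520/657800 = 16/115.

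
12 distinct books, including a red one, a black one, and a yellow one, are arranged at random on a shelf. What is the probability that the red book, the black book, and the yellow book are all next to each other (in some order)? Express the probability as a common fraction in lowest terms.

There are 12! = 479001600 arrangements.
Treat the three as one block: 10! placements × 3! orders within the block = 3628800·6 = 21772800.
Probability = 21772800/479001600 = 1/22.

1/22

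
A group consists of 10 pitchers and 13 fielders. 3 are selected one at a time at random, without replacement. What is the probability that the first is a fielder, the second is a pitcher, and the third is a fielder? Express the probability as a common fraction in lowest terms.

260/1771

Multiply the conditional probabilities at each draw: 13/23 · 10/22 · 12/21 = 1560/10626 = 260/1771.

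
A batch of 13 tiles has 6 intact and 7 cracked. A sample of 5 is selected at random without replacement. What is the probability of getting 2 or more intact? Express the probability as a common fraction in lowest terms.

32/39

There are C(13,5) = 1287 ways to choose the 5.
Favorable selections (2 or more intact): C(6,2)·C(7,3) + C(6,3)·C(7,2) + C(6,4)·C(7,1) + C(6,5)·C(7,0) = 525 + 420 + 105 + 6 = 1056.
Probability = 1056/1287 = 32/39.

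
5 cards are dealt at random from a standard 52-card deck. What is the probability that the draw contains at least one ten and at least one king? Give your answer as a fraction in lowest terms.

There are C(52,5) = 2598960 possible draws.
By inclusion-exclusion on the complements, draws missing all tens or all kings: C(48,5) + C(48,5) − C(44,5) = 1712304 + 1712304 − 1086008 = 2338600.
So draws with at least one of each: 2598960 − 2338600 = 260360, probability 260360/2598960 = 6509/64974.

6509/64974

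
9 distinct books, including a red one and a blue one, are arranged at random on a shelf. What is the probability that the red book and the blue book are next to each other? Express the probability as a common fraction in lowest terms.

2/9

There are 9! = 362880 arrangements.
Treat the red book and the blue book as a block: 8! arrangements of the blocks × 2 orders within the block = 2·40320 = 80640.
Probability = 80640/362880 = 2/9.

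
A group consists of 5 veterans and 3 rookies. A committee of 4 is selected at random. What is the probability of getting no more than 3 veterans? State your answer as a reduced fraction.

Total selections: C(8,4) = 70.
The complement is exactly 4 veterans: C(5,4)·C(3,0) = 5.
Probability = 1 − 5/70 = 65/70 = 13/14.

13/14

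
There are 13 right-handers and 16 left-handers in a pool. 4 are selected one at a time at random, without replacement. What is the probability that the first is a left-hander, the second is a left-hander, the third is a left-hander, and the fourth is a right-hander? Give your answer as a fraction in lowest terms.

Multiply the conditional probabilities at each draw: 16/29 · 15/28 · 14/27 · 13/26 = 43680/570024 = 20/261.

20/261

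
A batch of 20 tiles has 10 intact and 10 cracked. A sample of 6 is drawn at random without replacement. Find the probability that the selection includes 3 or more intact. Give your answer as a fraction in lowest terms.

443/646

There are C(20,6) = 38760 ways to choose the 6.
Favorable selections (3 or more intact): C(10,3)·C(10,3) + C(10,4)·C(10,2) + C(10,5)·C(10,1) + C(10,6)·C(10,0) = 14400 + 9450 + 2520 + 210 = 26580.
Probability = 26580/38760 = 443/646.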